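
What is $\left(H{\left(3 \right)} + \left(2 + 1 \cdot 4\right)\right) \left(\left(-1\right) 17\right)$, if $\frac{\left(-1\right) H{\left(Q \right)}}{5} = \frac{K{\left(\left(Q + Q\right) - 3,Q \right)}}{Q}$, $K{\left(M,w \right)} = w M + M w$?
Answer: $408$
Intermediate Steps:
$K{\left(M,w \right)} = 2 M w$ ($K{\left(M,w \right)} = M w + M w = 2 M w$)
$H{\left(Q \right)} = 30 - 20 Q$ ($H{\left(Q \right)} = - 5 \frac{2 \left(\left(Q + Q\right) - 3\right) Q}{Q} = - 5 \frac{2 \left(2 Q - 3\right) Q}{Q} = - 5 \frac{2 \left(-3 + 2 Q\right) Q}{Q} = - 5 \frac{2 Q \left(-3 + 2 Q\right)}{Q} = - 5 \left(-6 + 4 Q\right) = 30 - 20 Q$)
$\left(H{\left(3 \right)} + \left(2 + 1 \cdot 4\right)\right) \left(\left(-1\right) 17\right) = \left(\left(30 - 60\right) + \left(2 + 1 \cdot 4\right)\right) \left(\left(-1\right) 17\right) = \left(\left(30 - 60\right) + \left(2 + 4\right)\right) \left(-17\right) = \left(-30 + 6\right) \left(-17\right) = \left(-24\right) \left(-17\right) = 408$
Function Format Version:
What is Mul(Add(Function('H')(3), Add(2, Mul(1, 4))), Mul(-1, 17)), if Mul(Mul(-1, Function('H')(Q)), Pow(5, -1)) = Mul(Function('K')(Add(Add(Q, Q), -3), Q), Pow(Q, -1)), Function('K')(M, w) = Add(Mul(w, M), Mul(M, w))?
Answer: 408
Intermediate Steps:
Function('K')(M, w) = Mul(2, M, w) (Function('K')(M, w) = Add(Mul(M, w), Mul(M, w)) = Mul(2, M, w))
Function('H')(Q) = Add(30, Mul(-20, Q)) (Function('H')(Q) = Mul(-5, Mul(Mul(2, Add(Add(Q, Q), -3), Q), Pow(Q, -1))) = Mul(-5, Mul(Mul(2, Add(Mul(2, Q), -3), Q), Pow(Q, -1))) = Mul(-5, Mul(Mul(2, Add(-3, Mul(2, Q)), Q), Pow(Q, -1))) = Mul(-5, Mul(Mul(2, Q, Add(-3, Mul(2, Q))), Pow(Q, -1))) = Mul(-5, Add(-6, Mul(4, Q))) = Add(30, Mul(-20, Q)))
Mul(Add(Function('H')(3), Add(2, Mul(1, 4))), Mul(-1, 17)) = Mul(Add(Add(30, Mul(-20, 3)), Add(2, Mul(1, 4))), Mul(-1, 17)) = Mul(Add(Add(30, -60), Add(2, 4)), -17) = Mul(Add(-30, 6), -17) = Mul(-24, -17) = 408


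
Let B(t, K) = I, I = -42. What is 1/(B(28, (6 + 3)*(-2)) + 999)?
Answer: 1/957 ≈ 0.0010449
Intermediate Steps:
B(t, K) = -42
1/(B(28, (6 + 3)*(-2)) + 999) = 1/(-42 + 999) = 1/957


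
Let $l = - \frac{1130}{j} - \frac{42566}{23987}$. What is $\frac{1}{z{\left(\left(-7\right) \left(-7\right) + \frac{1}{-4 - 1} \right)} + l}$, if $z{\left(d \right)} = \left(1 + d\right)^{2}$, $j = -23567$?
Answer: $\frac{14132540725}{35024865109329} \approx 0.0004035$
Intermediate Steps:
$l = - \frac{976047612}{565301629}$ ($l = - \frac{1130}{-23567} - \frac{42566}{23987} = \left(-1130\right) \left(- \frac{1}{23567}\right) - \frac{42566}{23987} = \frac{1130}{23567} - \frac{42566}{23987} = - \frac{976047612}{565301629} \approx -1.7266$)
$\frac{1}{z{\left(\left(-7\right) \left(-7\right) + \frac{1}{-4 - 1} \right)} + l} = \frac{1}{\left(1 + \left(\left(-7\right) \left(-7\right) + \frac{1}{-4 - 1}\right)\right)^{2} - \frac{976047612}{565301629}} = \frac{1}{\left(1 + \left(49 + \frac{1}{-5}\right)\right)^{2} - \frac{976047612}{565301629}} = \frac{1}{\left(1 + \left(49 - \frac{1}{5}\right)\right)^{2} - \frac{976047612}{565301629}} = \frac{1}{\left(1 + \frac{244}{5}\right)^{2} - \frac{976047612}{565301629}} = \frac{1}{\left(\frac{249}{5}\right)^{2} - \frac{976047612}{565301629}} = \frac{1}{\frac{62001}{25} - \frac{976047612}{565301629}} = \frac{1}{\frac{35024865109329}{14132540725}} = \frac{14132540725}{35024865109329}$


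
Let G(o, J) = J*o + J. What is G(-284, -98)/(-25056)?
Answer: -13867/12528 ≈ -1.1069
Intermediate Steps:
G(o, J) = J + J*o
G(-284, -98)/(-25056) = -98*(1 - 284)/(-25056) = -98*(-283)*(-1/25056) = 27734*(-1/25056) = -13867/12528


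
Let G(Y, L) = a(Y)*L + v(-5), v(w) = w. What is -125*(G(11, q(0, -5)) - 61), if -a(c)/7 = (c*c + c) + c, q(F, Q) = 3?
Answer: 383625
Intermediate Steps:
a(c) = -14*c - 7*c² (a(c) = -7*((c*c + c) + c) = -7*((c² + c) + c) = -7*((c + c²) + c) = -7*(c² + 2*c) = -14*c - 7*c²)
G(Y, L) = -5 - 7*L*Y*(2 + Y) (G(Y, L) = (-7*Y*(2 + Y))*L - 5 = -7*L*Y*(2 + Y) - 5 = -5 - 7*L*Y*(2 + Y))
-125*(G(11, q(0, -5)) - 61) = -125*((-5 - 7*3*11*(2 + 11)) - 61) = -125*((-5 - 7*3*11*13) - 61) = -125*((-5 - 3003) - 61) = -125*(-3008 - 61) = -125*(-3069) = 383625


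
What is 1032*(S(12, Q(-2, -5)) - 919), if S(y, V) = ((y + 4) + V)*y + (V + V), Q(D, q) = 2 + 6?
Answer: -634680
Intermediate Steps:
Q(D, q) = 8
S(y, V) = 2*V + y*(4 + V + y) (S(y, V) = ((4 + y) + V)*y + 2*V = (4 + V + y)*y + 2*V = y*(4 + V + y) + 2*V = 2*V + y*(4 + V + y))
1032*(S(12, Q(-2, -5)) - 919) = 1032*((12² + 2*8 + 4*12 + 8*12) - 919) = 1032*((144 + 16 + 48 + 96) - 919) = 1032*(304 - 919) = 1032*(-615) = -634680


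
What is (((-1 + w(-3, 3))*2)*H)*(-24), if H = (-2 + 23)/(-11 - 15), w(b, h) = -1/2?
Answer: -756/13 ≈ -58.154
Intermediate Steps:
w(b, h) = -½ (w(b, h) = -1*½ = -½)
H = -21/26 (H = 21/(-26) = 21*(-1/26) = -21/26 ≈ -0.80769)
(((-1 + w(-3, 3))*2)*H)*(-24) = (((-1 - ½)*2)*(-21/26))*(-24) = (-3/2*2*(-21/26))*(-24) = -3*(-21/26)*(-24) = (63/26)*(-24) = -756/13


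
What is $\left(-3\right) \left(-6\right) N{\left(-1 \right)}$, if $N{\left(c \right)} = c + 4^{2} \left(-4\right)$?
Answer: $-1170$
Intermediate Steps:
$N{\left(c \right)} = -64 + c$ ($N{\left(c \right)} = c + 16 \left(-4\right) = c - 64 = -64 + c$)
$\left(-3\right) \left(-6\right) N{\left(-1 \right)} = \left(-3\right) \left(-6\right) \left(-64 - 1\right) = 18 \left(-65\right) = -1170$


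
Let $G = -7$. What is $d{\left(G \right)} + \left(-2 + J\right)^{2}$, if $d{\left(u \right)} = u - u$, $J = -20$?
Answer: $484$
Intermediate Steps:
$d{\left(u \right)} = 0$
$d{\left(G \right)} + \left(-2 + J\right)^{2} = 0 + \left(-2 - 20\right)^{2} = 0 + \left(-22\right)^{2} = 0 + 484 = 484$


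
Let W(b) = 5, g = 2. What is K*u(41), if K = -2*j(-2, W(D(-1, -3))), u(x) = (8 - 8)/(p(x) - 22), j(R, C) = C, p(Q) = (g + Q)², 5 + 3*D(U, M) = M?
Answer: 0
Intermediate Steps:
D(U, M) = -5/3 + M/3
p(Q) = (2 + Q)²
u(x) = 0 (u(x) = (8 - 8)/((2 + x)² - 22) = 0/(-22 + (2 + x)²) = 0)
K = -10 (K = -2*5 = -10)
K*u(41) = -10*0 = 0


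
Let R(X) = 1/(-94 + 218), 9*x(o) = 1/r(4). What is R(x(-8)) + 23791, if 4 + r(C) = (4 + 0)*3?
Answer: 2950085/124 ≈ 23791.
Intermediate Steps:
r(C) = 8 (r(C) = -4 + (4 + 0)*3 = -4 + 4*3 = -4 + 12 = 8)
x(o) = 1/72 (x(o) = (⅑)/8 = (⅑)*(⅛) = 1/72)
R(X) = 1/124
R(x(-8)) + 23791 = 1/124 + 23791 = 2950085/124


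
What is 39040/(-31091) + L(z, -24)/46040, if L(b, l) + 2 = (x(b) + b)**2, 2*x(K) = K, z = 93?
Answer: -4769700597/5725718560 ≈ -0.83303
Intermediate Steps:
x(K) = K/2
L(b, l) = -2 + 9*b**2/4 (L(b, l) = -2 + (b/2 + b)**2 = -2 + (3*b/2)**2 = -2 + 9*b**2/4)
39040/(-31091) + L(z, -24)/46040 = 39040/(-31091) + (-2 + (9/4)*93**2)/46040 = 39040*(-1/31091) + (-2 + (9/4)*8649)*(1/46040) = -39040/31091 + (-2 + 77841/4)*(1/46040) = -39040/31091 + (77833/4)*(1/46040) = -39040/31091 + 77833/184160 = -4769700597/5725718560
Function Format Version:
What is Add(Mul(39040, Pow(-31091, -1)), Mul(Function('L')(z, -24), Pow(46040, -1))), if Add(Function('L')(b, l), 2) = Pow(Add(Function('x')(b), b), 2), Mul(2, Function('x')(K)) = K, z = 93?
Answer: Rational(-4769700597, 5725718560) ≈ -0.83303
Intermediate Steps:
Function('x')(K) = Mul(Rational(1, 2), K)
Function('L')(b, l) = Add(-2, Mul(Rational(9, 4), Pow(b, 2))) (Function('L')(b, l) = Add(-2, Pow(Add(Mul(Rational(1, 2), b), b), 2)) = Add(-2, Pow(Mul(Rational(3, 2), b), 2)) = Add(-2, Mul(Rational(9, 4), Pow(b, 2))))
Add(Mul(39040, Pow(-31091, -1)), Mul(Function('L')(z, -24), Pow(46040, -1))) = Add(Mul(39040, Pow(-31091, -1)), Mul(Add(-2, Mul(Rational(9, 4), Pow(93, 2))), Pow(46040, -1))) = Add(Mul(39040, Rational(-1, 31091)), Mul(Add(-2, Mul(Rational(9, 4), 8649)), Rational(1, 46040))) = Add(Rational(-39040, 31091), Mul(Add(-2, Rational(77841, 4)), Rational(1, 46040))) = Add(Rational(-39040, 31091), Mul(Rational(77833, 4), Rational(1, 46040))) = Add(Rational(-39040, 31091), Rational(77833, 184160)) = Rational(-4769700597, 5725718560)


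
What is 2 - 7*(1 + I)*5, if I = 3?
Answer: -138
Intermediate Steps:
2 - 7*(1 + I)*5 = 2 - 7*(1 + 3)*5 = 2 - 28*5 = 2 - 7*20 = 2 - 140 = -138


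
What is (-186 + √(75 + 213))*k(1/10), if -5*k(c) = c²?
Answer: 93/250 - 3*√2/125 ≈ 0.33806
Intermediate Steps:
k(c) = -c²/5
(-186 + √(75 + 213))*k(1/10) = (-186 + √(75 + 213))*(-(1/10)²/5) = (-186 + √288)*(-(⅒)²/5) = (-186 + 12*√2)*(-⅕*1/100) = (-186 + 12*√2)*(-1/500) = 93/250 - 3*√2/125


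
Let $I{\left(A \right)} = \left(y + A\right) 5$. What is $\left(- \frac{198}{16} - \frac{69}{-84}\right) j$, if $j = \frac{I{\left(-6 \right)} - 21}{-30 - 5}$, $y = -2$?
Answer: $- \frac{39467}{1960} \approx -20.136$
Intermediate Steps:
$I{\left(A \right)} = -10 + 5 A$ ($I{\left(A \right)} = \left(-2 + A\right) 5 = -10 + 5 A$)
$j = \frac{61}{35}$ ($j = \frac{\left(-10 + 5 \left(-6\right)\right) - 21}{-30 - 5} = \frac{\left(-10 - 30\right) - 21}{-35} = \left(-40 - 21\right) \left(- \frac{1}{35}\right) = \left(-61\right) \left(- \frac{1}{35}\right) = \frac{61}{35} \approx 1.7429$)
$\left(- \frac{198}{16} - \frac{69}{-84}\right) j = \left(- \frac{198}{16} - \frac{69}{-84}\right) \frac{61}{35} = \left(\left(-198\right) \frac{1}{16} - - \frac{23}{28}\right) \frac{61}{35} = \left(- \frac{99}{8} + \frac{23}{28}\right) \frac{61}{35} = \left(- \frac{647}{56}\right) \frac{61}{35} = - \frac{39467}{1960}$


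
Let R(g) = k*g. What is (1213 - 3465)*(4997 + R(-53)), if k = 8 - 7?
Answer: -11133888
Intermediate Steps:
k = 1
R(g) = g (R(g) = 1*g = g)
(1213 - 3465)*(4997 + R(-53)) = (1213 - 3465)*(4997 - 53) = -2252*4944 = -11133888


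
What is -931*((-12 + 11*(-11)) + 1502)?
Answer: -1274539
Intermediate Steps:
-931*((-12 + 11*(-11)) + 1502) = -931*((-12 - 121) + 1502) = -931*(-133 + 1502) = -931*1369 = -1274539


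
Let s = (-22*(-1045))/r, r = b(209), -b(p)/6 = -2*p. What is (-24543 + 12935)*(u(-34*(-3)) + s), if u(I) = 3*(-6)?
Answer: 307612/3 ≈ 1.0254e+5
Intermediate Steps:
b(p) = 12*p (b(p) = -(-12)*p = 12*p)
r = 2508 (r = 12*209 = 2508)
s = 55/6 (s = -22*(-1045)/2508 = 22990*(1/2508) = 55/6 ≈ 9.1667)
u(I) = -18
(-24543 + 12935)*(u(-34*(-3)) + s) = (-24543 + 12935)*(-18 + 55/6) = -11608*(-53/6) = 307612/3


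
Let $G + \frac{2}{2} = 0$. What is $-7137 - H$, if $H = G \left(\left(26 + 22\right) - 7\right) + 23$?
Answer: $-7119$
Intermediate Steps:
$G = -1$ ($G = -1 + 0 = -1$)
$H = -18$ ($H = - (\left(26 + 22\right) - 7) + 23 = - (48 - 7) + 23 = \left(-1\right) 41 + 23 = -41 + 23 = -18$)
$-7137 - H = -7137 - -18 = -7137 + 18 = -7119$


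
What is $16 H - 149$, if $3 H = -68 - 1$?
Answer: $-517$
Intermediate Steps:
$H = -23$ ($H = \frac{-68 - 1}{3} = \frac{1}{3} \left(-69\right) = -23$)
$16 H - 149 = 16 \left(-23\right) - 149 = -368 - 149 = -517$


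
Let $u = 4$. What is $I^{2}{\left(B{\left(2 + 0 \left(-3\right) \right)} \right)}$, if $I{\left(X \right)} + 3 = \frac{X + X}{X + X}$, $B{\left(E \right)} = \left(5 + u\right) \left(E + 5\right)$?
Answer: $4$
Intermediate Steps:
$B{\left(E \right)} = 45 + 9 E$ ($B{\left(E \right)} = \left(5 + 4\right) \left(E + 5\right) = 9 \left(5 + E\right) = 45 + 9 E$)
$I{\left(X \right)} = -2$ ($I{\left(X \right)} = -3 + \frac{X + X}{X + X} = -3 + \frac{2 X}{2 X} = -3 + 2 X \frac{1}{2 X} = -3 + 1 = -2$)
$I^{2}{\left(B{\left(2 + 0 \left(-3\right) \right)} \right)} = \left(-2\right)^{2} = 4$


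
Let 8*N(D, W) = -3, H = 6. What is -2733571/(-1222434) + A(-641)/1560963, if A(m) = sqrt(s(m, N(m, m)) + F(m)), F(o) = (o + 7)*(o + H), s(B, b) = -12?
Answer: 2733571/1222434 + sqrt(402578)/1560963 ≈ 2.2366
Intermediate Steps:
N(D, W) = -3/8 (N(D, W) = (1/8)*(-3) = -3/8)
F(o) = (6 + o)*(7 + o) (F(o) = (o + 7)*(o + 6) = (7 + o)*(6 + o) = (6 + o)*(7 + o))
A(m) = sqrt(30 + m**2 + 13*m) (A(m) = sqrt(-12 + (42 + m**2 + 13*m)) = sqrt(30 + m**2 + 13*m))
-2733571/(-1222434) + A(-641)/1560963 = -2733571/(-1222434) + sqrt(30 + (-641)**2 + 13*(-641))/1560963 = -2733571*(-1/1222434) + sqrt(30 + 410881 - 8333)*(1/1560963) = 2733571/1222434 + sqrt(402578)*(1/1560963) = 2733571/1222434 + sqrt(402578)/1560963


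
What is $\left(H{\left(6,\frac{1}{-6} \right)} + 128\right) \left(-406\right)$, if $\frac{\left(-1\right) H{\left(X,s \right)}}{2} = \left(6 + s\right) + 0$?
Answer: $- \frac{141694}{3} \approx -47231.0$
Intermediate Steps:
$H{\left(X,s \right)} = -12 - 2 s$ ($H{\left(X,s \right)} = - 2 \left(\left(6 + s\right) + 0\right) = - 2 \left(6 + s\right) = -12 - 2 s$)
$\left(H{\left(6,\frac{1}{-6} \right)} + 128\right) \left(-406\right) = \left(\left(-12 - \frac{2}{-6}\right) + 128\right) \left(-406\right) = \left(\left(-12 - - \frac{1}{3}\right) + 128\right) \left(-406\right) = \left(\left(-12 + \frac{1}{3}\right) + 128\right) \left(-406\right) = \left(- \frac{35}{3} + 128\right) \left(-406\right) = \frac{349}{3} \left(-406\right) = - \frac{141694}{3}$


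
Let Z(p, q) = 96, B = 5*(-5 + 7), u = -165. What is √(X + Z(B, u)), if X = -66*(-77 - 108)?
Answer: √12306 ≈ 110.93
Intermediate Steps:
B = 10 (B = 5*2 = 10)
X = 12210 (X = -66*(-185) = 12210)
√(X + Z(B, u)) = √(12210 + 96) = √12306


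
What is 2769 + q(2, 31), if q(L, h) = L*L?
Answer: 2773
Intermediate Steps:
q(L, h) = L**2
2769 + q(2, 31) = 2769 + 2**2 = 2769 + 4 = 2773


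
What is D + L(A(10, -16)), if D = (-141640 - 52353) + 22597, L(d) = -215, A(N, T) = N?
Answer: -171611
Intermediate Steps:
D = -171396 (D = -193993 + 22597 = -171396)
D + L(A(10, -16)) = -171396 - 215 = -171611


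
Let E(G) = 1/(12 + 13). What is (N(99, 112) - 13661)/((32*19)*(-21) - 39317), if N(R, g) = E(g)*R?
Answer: 341426/1302125 ≈ 0.26221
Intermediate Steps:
E(G) = 1/25
N(R, g) = R/25
(N(99, 112) - 13661)/((32*19)*(-21) - 39317) = ((1/25)*99 - 13661)/((32*19)*(-21) - 39317) = (99/25 - 13661)/(608*(-21) - 39317) = -341426/(25*(-12768 - 39317)) = -341426/25/(-52085) = -341426/25*(-1/52085) = 341426/1302125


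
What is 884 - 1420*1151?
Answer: -1633536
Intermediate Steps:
884 - 1420*1151 = 884 - 1634420 = -1633536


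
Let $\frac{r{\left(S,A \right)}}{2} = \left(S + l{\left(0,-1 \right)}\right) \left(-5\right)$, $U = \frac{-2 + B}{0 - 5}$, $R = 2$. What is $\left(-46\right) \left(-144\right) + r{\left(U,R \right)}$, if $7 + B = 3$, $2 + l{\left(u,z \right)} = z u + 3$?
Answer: $6602$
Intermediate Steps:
$l{\left(u,z \right)} = 1 + u z$ ($l{\left(u,z \right)} = -2 + \left(z u + 3\right) = -2 + \left(u z + 3\right) = -2 + \left(3 + u z\right) = 1 + u z$)
$B = -4$ ($B = -7 + 3 = -4$)
$U = \frac{6}{5}$ ($U = \frac{-2 - 4}{0 - 5} = - \frac{6}{-5} = \left(-6\right) \left(- \frac{1}{5}\right) = \frac{6}{5} \approx 1.2$)
$r{\left(S,A \right)} = -10 - 10 S$ ($r{\left(S,A \right)} = 2 \left(S + \left(1 + 0 \left(-1\right)\right)\right) \left(-5\right) = 2 \left(S + \left(1 + 0\right)\right) \left(-5\right) = 2 \left(S + 1\right) \left(-5\right) = 2 \left(1 + S\right) \left(-5\right) = 2 \left(-5 - 5 S\right) = -10 - 10 S$)
$\left(-46\right) \left(-144\right) + r{\left(U,R \right)} = \left(-46\right) \left(-144\right) - 22 = 6624 - 22 = 6602$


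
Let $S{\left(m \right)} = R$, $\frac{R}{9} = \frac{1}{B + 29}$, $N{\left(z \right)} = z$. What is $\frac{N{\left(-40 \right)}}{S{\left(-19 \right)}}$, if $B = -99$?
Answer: $\frac{2800}{9} \approx 311.11$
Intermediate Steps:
$R = - \frac{9}{70}$ ($R = \frac{9}{-99 + 29} = \frac{9}{-70} = 9 \left(- \frac{1}{70}\right) = - \frac{9}{70} \approx -0.12857$)
$S{\left(m \right)} = - \frac{9}{70}$
$\frac{N{\left(-40 \right)}}{S{\left(-19 \right)}} = - \frac{40}{- \frac{9}{70}} = \left(-40\right) \left(- \frac{70}{9}\right) = \frac{2800}{9}$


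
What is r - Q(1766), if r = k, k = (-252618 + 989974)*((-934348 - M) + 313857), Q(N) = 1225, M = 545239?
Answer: -859558011105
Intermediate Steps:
k = -859558009880 (k = (-252618 + 989974)*((-934348 - 1*545239) + 313857) = 737356*((-934348 - 545239) + 313857) = 737356*(-1479587 + 313857) = 737356*(-1165730) = -859558009880)
r = -859558009880
r - Q(1766) = -859558009880 - 1*1225 = -859558009880 - 1225 = -859558011105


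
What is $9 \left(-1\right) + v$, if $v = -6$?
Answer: $-15$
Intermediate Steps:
$9 \left(-1\right) + v = 9 \left(-1\right) - 6 = -9 - 6 = -15$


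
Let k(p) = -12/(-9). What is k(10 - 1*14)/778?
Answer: 2/1167 ≈ 0.0017138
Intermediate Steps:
k(p) = 4/3 (k(p) = -12*(-⅑) = 4/3)
k(10 - 1*14)/778 = (4/3)/778 = (4/3)*(1/778) = 2/1167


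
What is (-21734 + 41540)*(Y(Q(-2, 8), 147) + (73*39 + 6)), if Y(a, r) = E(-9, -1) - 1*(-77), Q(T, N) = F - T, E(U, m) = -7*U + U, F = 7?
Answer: 59101104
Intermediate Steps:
E(U, m) = -6*U
Q(T, N) = 7 - T
Y(a, r) = 131 (Y(a, r) = -6*(-9) - 1*(-77) = 54 + 77 = 131)
(-21734 + 41540)*(Y(Q(-2, 8), 147) + (73*39 + 6)) = (-21734 + 41540)*(131 + (73*39 + 6)) = 19806*(131 + (2847 + 6)) = 19806*(131 + 2853) = 19806*2984 = 59101104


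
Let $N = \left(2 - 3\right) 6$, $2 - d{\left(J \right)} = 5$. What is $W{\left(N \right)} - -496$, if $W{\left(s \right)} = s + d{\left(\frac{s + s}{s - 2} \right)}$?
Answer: $487$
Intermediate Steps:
$d{\left(J \right)} = -3$ ($d{\left(J \right)} = 2 - 5 = -3$)
$N = -6$ ($N = \left(-1\right) 6 = -6$)
$W{\left(s \right)} = -3 + s$ ($W{\left(s \right)} = s - 3 = -3 + s$)
$W{\left(N \right)} - -496 = \left(-3 - 6\right) - -496 = -9 + 496 = 487$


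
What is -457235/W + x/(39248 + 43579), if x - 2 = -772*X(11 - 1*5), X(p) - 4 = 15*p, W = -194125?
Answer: 4756905719/3215758275 ≈ 1.4792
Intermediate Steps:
X(p) = 4 + 15*p
x = -72566 (x = 2 - 772*(4 + 15*(11 - 1*5)) = 2 - 772*(4 + 15*(11 - 5)) = 2 - 772*(4 + 15*6) = 2 - 772*(4 + 90) = 2 - 772*94 = 2 - 72568 = -72566)
-457235/W + x/(39248 + 43579) = -457235/(-194125) - 72566/(39248 + 43579) = -457235*(-1/194125) - 72566/82827 = 91447/38825 - 72566*1/82827 = 91447/38825 - 72566/82827 = 4756905719/3215758275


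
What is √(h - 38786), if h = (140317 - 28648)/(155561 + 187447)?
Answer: I*√3521071505162/9528 ≈ 196.94*I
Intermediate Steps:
h = 37223/114336 (h = 111669/343008 = 111669*(1/343008) = 37223/114336 ≈ 0.32556)
√(h - 38786) = √(37223/114336 - 38786) = √(-4434598873/114336) = I*√3521071505162/9528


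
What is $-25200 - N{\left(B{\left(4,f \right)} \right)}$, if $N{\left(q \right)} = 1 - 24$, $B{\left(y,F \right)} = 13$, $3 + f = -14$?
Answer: $-25177$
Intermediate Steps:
$f = -17$ ($f = -3 - 14 = -17$)
$N{\left(q \right)} = -23$ ($N{\left(q \right)} = 1 - 24 = -23$)
$-25200 - N{\left(B{\left(4,f \right)} \right)} = -25200 - -23 = -25200 + 23 = -25177$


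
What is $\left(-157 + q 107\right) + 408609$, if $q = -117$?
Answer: $395933$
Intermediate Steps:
$\left(-157 + q 107\right) + 408609 = \left(-157 - 12519\right) + 408609 = -12676 + 408609 = 395933$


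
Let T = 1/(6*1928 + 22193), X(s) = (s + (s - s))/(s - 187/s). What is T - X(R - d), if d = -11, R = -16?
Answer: 844187/5469282 ≈ 0.15435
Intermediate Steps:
X(s) = s/(s - 187/s) (X(s) = (s + 0)/(s - 187/s) = s/(s - 187/s))
T = 1/33761 (T = 1/(11568 + 22193) = 1/33761 ≈ 2.9620e-5)
T - X(R - d) = 1/33761 - (-16 - 1*(-11))**2/(-187 + (-16 - 1*(-11))**2) = 1/33761 - (-16 + 11)**2/(-187 + (-16 + 11)**2) = 1/33761 - (-5)**2/(-187 + (-5)**2) = 1/33761 - 25/(-187 + 25) = 1/33761 - 25/(-162) = 1/33761 - 25*(-1)/162 = 1/33761 - 1*(-25/162) = 1/33761 + 25/162 = 844187/5469282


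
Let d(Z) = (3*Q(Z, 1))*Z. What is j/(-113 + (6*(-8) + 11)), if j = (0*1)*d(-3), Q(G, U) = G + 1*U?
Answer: 0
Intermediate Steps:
Q(G, U) = G + U
d(Z) = Z*(3 + 3*Z) (d(Z) = (3*(Z + 1))*Z = (3*(1 + Z))*Z = (3 + 3*Z)*Z = Z*(3 + 3*Z))
j = 0 (j = (0*1)*(3*(-3)*(1 - 3)) = 0*(3*(-3)*(-2)) = 0*18 = 0)
j/(-113 + (6*(-8) + 11)) = 0/(-113 + (6*(-8) + 11)) = 0/(-113 + (-48 + 11)) = 0/(-113 - 37) = 0/(-150) = -1/150*0 = 0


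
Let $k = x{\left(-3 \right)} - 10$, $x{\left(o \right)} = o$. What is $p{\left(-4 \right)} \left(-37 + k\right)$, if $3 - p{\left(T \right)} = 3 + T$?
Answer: $-200$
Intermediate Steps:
$p{\left(T \right)} = - T$ ($p{\left(T \right)} = 3 - \left(3 + T\right) = - T$)
$k = -13$ ($k = -3 - 10 = -13$)
$p{\left(-4 \right)} \left(-37 + k\right) = \left(-1\right) \left(-4\right) \left(-37 - 13\right) = 4 \left(-50\right) = -200$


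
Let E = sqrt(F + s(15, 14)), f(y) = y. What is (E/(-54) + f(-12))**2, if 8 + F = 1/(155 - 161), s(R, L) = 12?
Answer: (3888 + sqrt(138))**2/104976 ≈ 144.87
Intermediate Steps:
F = -49/6 (F = -8 + 1/(155 - 161) = -8 + 1/(-6) = -8 - 1/6 = -49/6 ≈ -8.1667)
E = sqrt(138)/6 (E = sqrt(-49/6 + 12) = sqrt(23/6) = sqrt(138)/6 ≈ 1.9579)
(E/(-54) + f(-12))**2 = ((sqrt(138)/6)/(-54) - 12)**2 = ((sqrt(138)/6)*(-1/54) - 12)**2 = (-sqrt(138)/324 - 12)**2 = (-12 - sqrt(138)/324)**2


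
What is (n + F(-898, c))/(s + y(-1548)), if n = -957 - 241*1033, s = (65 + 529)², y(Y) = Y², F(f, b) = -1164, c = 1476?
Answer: -125537/1374570 ≈ -0.091328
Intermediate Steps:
s = 352836 (s = 594² = 352836)
n = -249910 (n = -957 - 248953 = -249910)
(n + F(-898, c))/(s + y(-1548)) = (-249910 - 1164)/(352836 + (-1548)²) = -251074/(352836 + 2396304) = -251074/2749140 = -251074*1/2749140 = -125537/1374570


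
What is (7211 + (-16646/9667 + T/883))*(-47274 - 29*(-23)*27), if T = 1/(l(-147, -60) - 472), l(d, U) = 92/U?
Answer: -1827412122526072830/8661561569 ≈ -2.1098e+8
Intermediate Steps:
T = -15/7103 (T = 1/(92/(-60) - 472) = 1/(92*(-1/60) - 472) = 1/(-23/15 - 472) = 1/(-7103/15) = -15/7103 ≈ -0.0021118)
(7211 + (-16646/9667 + T/883))*(-47274 - 29*(-23)*27) = (7211 + (-16646/9667 - 15/7103/883))*(-47274 - 29*(-23)*27) = (7211 + (-16646*1/9667 - 15/7103*1/883))*(-47274 + 667*27) = (7211 + (-2378/1381 - 15/6271949))*(-47274 + 18009) = (7211 - 14914715437/8661561569)*(-29265) = (62443605758622/8661561569)*(-29265) = -1827412122526072830/8661561569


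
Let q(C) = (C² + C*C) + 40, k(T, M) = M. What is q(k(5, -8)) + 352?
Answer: 520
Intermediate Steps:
q(C) = 40 + 2*C² (q(C) = (C² + C²) + 40 = 2*C² + 40 = 40 + 2*C²)
q(k(5, -8)) + 352 = (40 + 2*(-8)²) + 352 = (40 + 2*64) + 352 = (40 + 128) + 352 = 168 + 352 = 520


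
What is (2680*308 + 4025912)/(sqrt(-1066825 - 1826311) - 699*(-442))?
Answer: 374716002804/23864484725 - 4851352*I*sqrt(180821)/23864484725 ≈ 15.702 - 0.086444*I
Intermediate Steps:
(2680*308 + 4025912)/(sqrt(-1066825 - 1826311) - 699*(-442)) = (825440 + 4025912)/(sqrt(-2893136) + 308958) = 4851352/(4*I*sqrt(180821) + 308958) = 4851352/(308958 + 4*I*sqrt(180821))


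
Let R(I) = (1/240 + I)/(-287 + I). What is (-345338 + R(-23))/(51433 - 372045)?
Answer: 25693141681/23853532800 ≈ 1.0771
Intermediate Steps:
R(I) = (1/240 + I)/(-287 + I)
(-345338 + R(-23))/(51433 - 372045) = (-345338 + (1/240 - 23)/(-287 - 23))/(51433 - 372045) = (-345338 - 5519/240/(-310))/(-320612) = (-345338 - 1/310*(-5519/240))*(-1/320612) = (-345338 + 5519/74400)*(-1/320612) = -25693141681/74400*(-1/320612) = 25693141681/23853532800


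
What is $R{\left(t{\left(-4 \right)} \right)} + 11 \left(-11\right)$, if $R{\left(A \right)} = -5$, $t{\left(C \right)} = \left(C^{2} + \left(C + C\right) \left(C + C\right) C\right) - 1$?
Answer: $-126$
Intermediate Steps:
$t{\left(C \right)} = -1 + C^{2} + 4 C^{3}$ ($t{\left(C \right)} = \left(C^{2} + 2 C 2 C C\right) - 1 = \left(C^{2} + 4 C^{2} C\right) - 1 = \left(C^{2} + 4 C^{3}\right) - 1 = -1 + C^{2} + 4 C^{3}$)
$R{\left(t{\left(-4 \right)} \right)} + 11 \left(-11\right) = -5 + 11 \left(-11\right) = -5 - 121 = -126$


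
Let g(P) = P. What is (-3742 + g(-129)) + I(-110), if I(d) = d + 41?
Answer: -3940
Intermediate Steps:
I(d) = 41 + d
(-3742 + g(-129)) + I(-110) = (-3742 - 129) + (41 - 110) = -3871 - 69 = -3940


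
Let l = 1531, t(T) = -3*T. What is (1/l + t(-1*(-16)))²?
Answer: 5400339169/2343961 ≈ 2303.9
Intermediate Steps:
(1/l + t(-1*(-16)))² = (1/1531 - (-3)*(-16))² = (1/1531 - 3*16)² = (1/1531 - 48)² = (-73487/1531)² = 5400339169/2343961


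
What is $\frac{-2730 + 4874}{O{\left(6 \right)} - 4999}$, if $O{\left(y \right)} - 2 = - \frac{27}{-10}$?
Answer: $- \frac{21440}{49943} \approx -0.42929$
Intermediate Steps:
$O{\left(y \right)} = \frac{47}{10}$ ($O{\left(y \right)} = 2 - \frac{27}{-10} = 2 - - \frac{27}{10} = 2 + \frac{27}{10} = \frac{47}{10}$)
$\frac{-2730 + 4874}{O{\left(6 \right)} - 4999} = \frac{-2730 + 4874}{\frac{47}{10} - 4999} = \frac{2144}{- \frac{49943}{10}} = 2144 \left(- \frac{10}{49943}\right) = - \frac{21440}{49943}$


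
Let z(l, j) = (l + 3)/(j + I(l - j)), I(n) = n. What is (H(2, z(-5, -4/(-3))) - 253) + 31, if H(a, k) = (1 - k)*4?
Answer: -1098/5 ≈ -219.60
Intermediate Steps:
z(l, j) = (3 + l)/l (z(l, j) = (l + 3)/(j + (l - j)) = (3 + l)/l)
H(a, k) = 4 - 4*k
(H(2, z(-5, -4/(-3))) - 253) + 31 = ((4 - 4*(3 - 5)/(-5)) - 253) + 31 = ((4 - (-4)*(-2)/5) - 253) + 31 = ((4 - 4*⅖) - 253) + 31 = ((4 - 8/5) - 253) + 31 = (12/5 - 253) + 31 = -1253/5 + 31 = -1098/5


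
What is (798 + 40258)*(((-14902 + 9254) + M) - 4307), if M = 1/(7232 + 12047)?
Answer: -7879567860864/19279 ≈ -4.0871e+8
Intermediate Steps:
M = 1/19279 ≈ 5.1870e-5
(798 + 40258)*(((-14902 + 9254) + M) - 4307) = (798 + 40258)*(((-14902 + 9254) + 1/19279) - 4307) = 41056*((-5648 + 1/19279) - 4307) = 41056*(-108887791/19279 - 4307) = 41056*(-191922444/19279) = -7879567860864/19279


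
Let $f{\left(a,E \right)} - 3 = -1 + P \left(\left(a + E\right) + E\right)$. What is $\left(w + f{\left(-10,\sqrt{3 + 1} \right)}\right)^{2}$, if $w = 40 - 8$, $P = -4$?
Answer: $3364$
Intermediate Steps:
$w = 32$
$f{\left(a,E \right)} = 2 - 8 E - 4 a$ ($f{\left(a,E \right)} = 3 - \left(1 + 4 \left(\left(a + E\right) + E\right)\right) = 3 - \left(1 + 4 \left(\left(E + a\right) + E\right)\right) = 3 - \left(1 + 4 \left(a + 2 E\right)\right) = 3 - \left(1 + 4 a + 8 E\right) = 2 - 8 E - 4 a$)
$\left(w + f{\left(-10,\sqrt{3 + 1} \right)}\right)^{2} = \left(32 - \left(-42 + 8 \sqrt{3 + 1}\right)\right)^{2} = \left(32 + \left(2 - 8 \sqrt{4} + 40\right)\right)^{2} = \left(32 + \left(2 - 16 + 40\right)\right)^{2} = \left(32 + 26\right)^{2} = 58^{2} = 3364$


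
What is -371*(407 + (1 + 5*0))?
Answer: -151368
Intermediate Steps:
-371*(407 + (1 + 5*0)) = -371*(407 + (1 + 0)) = -371*(407 + 1) = -371*408 = -151368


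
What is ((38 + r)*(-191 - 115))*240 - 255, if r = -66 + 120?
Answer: -6756735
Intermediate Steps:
r = 54
((38 + r)*(-191 - 115))*240 - 255 = ((38 + 54)*(-191 - 115))*240 - 255 = (92*(-306))*240 - 255 = -28152*240 - 255 = -6756480 - 255 = -6756735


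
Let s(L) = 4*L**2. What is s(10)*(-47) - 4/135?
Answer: -2538004/135 ≈ -18800.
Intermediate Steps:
s(10)*(-47) - 4/135 = (4*10**2)*(-47) - 4/135 = (4*100)*(-47) - 4*1/135 = 400*(-47) - 4/135 = -18800 - 4/135 = -2538004/135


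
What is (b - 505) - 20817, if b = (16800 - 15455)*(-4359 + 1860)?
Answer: -3382477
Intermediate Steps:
b = -3361155 (b = 1345*(-2499) = -3361155)
(b - 505) - 20817 = (-3361155 - 505) - 20817 = -3361660 - 20817 = -3382477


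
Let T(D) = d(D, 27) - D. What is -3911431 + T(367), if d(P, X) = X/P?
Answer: -1435629839/367 ≈ -3.9118e+6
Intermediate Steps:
T(D) = -D + 27/D (T(D) = 27/D - D = -D + 27/D)
-3911431 + T(367) = -3911431 + (-1*367 + 27/367) = -3911431 + (-367 + 27*(1/367)) = -3911431 + (-367 + 27/367) = -3911431 - 134662/367 = -1435629839/367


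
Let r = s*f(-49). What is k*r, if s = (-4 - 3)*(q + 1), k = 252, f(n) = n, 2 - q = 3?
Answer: 0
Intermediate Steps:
q = -1 (q = 2 - 1*3 = 2 - 3 = -1)
s = 0 (s = (-4 - 3)*(-1 + 1) = -7*0 = 0)
r = 0 (r = 0*(-49) = 0)
k*r = 252*0 = 0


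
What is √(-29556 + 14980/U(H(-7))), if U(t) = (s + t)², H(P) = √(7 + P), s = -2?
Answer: I*√25811 ≈ 160.66*I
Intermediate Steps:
U(t) = (-2 + t)²
√(-29556 + 14980/U(H(-7))) = √(-29556 + 14980/((-2 + √(7 - 7))²)) = √(-29556 + 14980/((-2 + √0)²)) = √(-29556 + 14980/((-2 + 0)²)) = √(-29556 + 14980/((-2)²)) = √(-29556 + 14980/4) = √(-29556 + 14980*(¼)) = √(-29556 + 3745) = √(-25811) = I*√25811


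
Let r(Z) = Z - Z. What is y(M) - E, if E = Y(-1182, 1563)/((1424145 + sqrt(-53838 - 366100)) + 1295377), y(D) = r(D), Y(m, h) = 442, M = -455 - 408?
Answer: -601014362/3697900164211 + 221*I*sqrt(419938)/3697900164211 ≈ -0.00016253 + 3.8728e-8*I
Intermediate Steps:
r(Z) = 0
M = -863
y(D) = 0
E = 442/(2719522 + I*sqrt(419938)) (E = 442/((1424145 + sqrt(-53838 - 366100)) + 1295377) = 442/((1424145 + sqrt(-419938)) + 1295377) = 442/((1424145 + I*sqrt(419938)) + 1295377) = 442/(2719522 + I*sqrt(419938)) ≈ 0.00016253 - 3.8728e-8*I)
y(M) - E = 0 - (601014362/3697900164211 - 221*I*sqrt(419938)/3697900164211) = 0 + (-601014362/3697900164211 + 221*I*sqrt(419938)/3697900164211) = -601014362/3697900164211 + 221*I*sqrt(419938)/3697900164211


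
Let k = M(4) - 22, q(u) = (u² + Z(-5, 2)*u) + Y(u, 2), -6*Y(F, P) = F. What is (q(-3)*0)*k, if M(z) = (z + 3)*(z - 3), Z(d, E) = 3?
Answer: 0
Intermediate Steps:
Y(F, P) = -F/6
M(z) = (-3 + z)*(3 + z) (M(z) = (3 + z)*(-3 + z) = (-3 + z)*(3 + z))
q(u) = u² + 17*u/6 (q(u) = (u² + 3*u) - u/6 = u² + 17*u/6)
k = -15 (k = (-9 + 4²) - 22 = (-9 + 16) - 22 = 7 - 22 = -15)
(q(-3)*0)*k = (((⅙)*(-3)*(17 + 6*(-3)))*0)*(-15) = (((⅙)*(-3)*(17 - 18))*0)*(-15) = (((⅙)*(-3)*(-1))*0)*(-15) = ((½)*0)*(-15) = 0*(-15) = 0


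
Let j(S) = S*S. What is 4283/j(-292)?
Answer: 4283/85264 ≈ 0.050232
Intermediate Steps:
j(S) = S²
4283/j(-292) = 4283/((-292)²) = 4283/85264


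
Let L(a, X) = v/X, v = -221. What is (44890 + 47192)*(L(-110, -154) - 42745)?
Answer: -303065296869/77 ≈ -3.9359e+9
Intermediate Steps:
L(a, X) = -221/X
(44890 + 47192)*(L(-110, -154) - 42745) = (44890 + 47192)*(-221/(-154) - 42745) = 92082*(-221*(-1/154) - 42745) = 92082*(221/154 - 42745) = 92082*(-6582509/154) = -303065296869/77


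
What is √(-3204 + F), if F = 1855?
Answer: I*√1349 ≈ 36.729*I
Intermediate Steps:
√(-3204 + F) = √(-3204 + 1855) = √(-1349) = I*√1349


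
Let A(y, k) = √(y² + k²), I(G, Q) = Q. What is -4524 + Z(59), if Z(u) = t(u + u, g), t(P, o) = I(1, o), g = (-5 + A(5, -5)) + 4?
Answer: -4525 + 5*√2 ≈ -4517.9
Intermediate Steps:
A(y, k) = √(k² + y²)
g = -1 + 5*√2 (g = (-5 + √((-5)² + 5²)) + 4 = (-5 + √(25 + 25)) + 4 = (-5 + √50) + 4 = (-5 + 5*√2) + 4 = -1 + 5*√2 ≈ 6.0711)
t(P, o) = o
Z(u) = -1 + 5*√2
-4524 + Z(59) = -4524 + (-1 + 5*√2) = -4525 + 5*√2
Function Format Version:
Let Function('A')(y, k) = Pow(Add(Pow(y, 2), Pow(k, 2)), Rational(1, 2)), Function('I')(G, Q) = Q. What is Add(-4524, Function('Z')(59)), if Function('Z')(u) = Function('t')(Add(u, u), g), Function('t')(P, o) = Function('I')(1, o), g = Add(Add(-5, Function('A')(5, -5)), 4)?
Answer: Add(-4525, Mul(5, Pow(2, Rational(1, 2)))) ≈ -4517.9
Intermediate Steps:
Function('A')(y, k) = Pow(Add(Pow(k, 2), Pow(y, 2)), Rational(1, 2))
g = Add(-1, Mul(5, Pow(2, Rational(1, 2)))) (g = Add(Add(-5, Pow(Add(Pow(-5, 2), Pow(5, 2)), Rational(1, 2))), 4) = Add(Add(-5, Pow(Add(25, 25), Rational(1, 2))), 4) = Add(Add(-5, Pow(50, Rational(1, 2))), 4) = Add(Add(-5, Mul(5, Pow(2, Rational(1, 2)))), 4) = Add(-1, Mul(5, Pow(2, Rational(1, 2)))) ≈ 6.0711)
Function('t')(P, o) = o
Function('Z')(u) = Add(-1, Mul(5, Pow(2, Rational(1, 2))))
Add(-4524, Function('Z')(59)) = Add(-4524, Add(-1, Mul(5, Pow(2, Rational(1, 2))))) = Add(-4525, Mul(5, Pow(2, Rational(1, 2))))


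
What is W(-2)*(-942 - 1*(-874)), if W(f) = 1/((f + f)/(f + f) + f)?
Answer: 68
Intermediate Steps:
W(f) = 1/(1 + f) (W(f) = 1/((2*f)/((2*f)) + f) = 1/((2*f)*(1/(2*f)) + f) = 1/(1 + f))
W(-2)*(-942 - 1*(-874)) = (-942 - 1*(-874))/(1 - 2) = (-942 + 874)/(-1) = -1*(-68) = 68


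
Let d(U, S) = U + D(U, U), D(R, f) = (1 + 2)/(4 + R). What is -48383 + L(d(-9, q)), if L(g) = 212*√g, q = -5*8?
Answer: -48383 + 848*I*√15/5 ≈ -48383.0 + 656.86*I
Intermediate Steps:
D(R, f) = 3/(4 + R)
q = -40
d(U, S) = U + 3/(4 + U)
-48383 + L(d(-9, q)) = -48383 + 212*√((3 - 9*(4 - 9))/(4 - 9)) = -48383 + 212*√((3 - 9*(-5))/(-5)) = -48383 + 212*√(-(3 + 45)/5) = -48383 + 212*√(-⅕*48) = -48383 + 212*√(-48/5) = -48383 + 212*(4*I*√15/5) = -48383 + 848*I*√15/5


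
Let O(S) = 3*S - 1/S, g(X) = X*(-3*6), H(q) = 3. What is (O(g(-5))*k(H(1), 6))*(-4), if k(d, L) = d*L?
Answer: -97196/5 ≈ -19439.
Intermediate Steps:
g(X) = -18*X (g(X) = X*(-18) = -18*X)
O(S) = -1/S + 3*S
k(d, L) = L*d
(O(g(-5))*k(H(1), 6))*(-4) = ((-1/((-18*(-5))) + 3*(-18*(-5)))*(6*3))*(-4) = ((-1/90 + 3*90)*18)*(-4) = ((-1*1/90 + 270)*18)*(-4) = ((-1/90 + 270)*18)*(-4) = ((24299/90)*18)*(-4) = (24299/5)*(-4) = -97196/5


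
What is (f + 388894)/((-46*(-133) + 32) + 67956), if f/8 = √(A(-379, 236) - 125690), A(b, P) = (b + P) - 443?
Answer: 194447/37053 + 8*I*√31569/37053 ≈ 5.2478 + 0.038362*I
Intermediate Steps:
A(b, P) = -443 + P + b (A(b, P) = (P + b) - 443 = -443 + P + b)
f = 16*I*√31569 (f = 8*√((-443 + 236 - 379) - 125690) = 8*√(-586 - 125690) = 8*√(-126276) = 8*(2*I*√31569) = 16*I*√31569 ≈ 2842.8*I)
(f + 388894)/((-46*(-133) + 32) + 67956) = (16*I*√31569 + 388894)/((-46*(-133) + 32) + 67956) = (388894 + 16*I*√31569)/((6118 + 32) + 67956) = (388894 + 16*I*√31569)/(6150 + 67956) = (388894 + 16*I*√31569)/74106 = (388894 + 16*I*√31569)*(1/74106) = 194447/37053 + 8*I*√31569/37053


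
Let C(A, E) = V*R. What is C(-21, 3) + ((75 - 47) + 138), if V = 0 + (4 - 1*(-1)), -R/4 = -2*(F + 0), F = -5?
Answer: -34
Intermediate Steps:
R = -40 (R = -(-8)*(-5 + 0) = -(-8)*(-5) = -4*10 = -40)
V = 5 (V = 0 + (4 + 1) = 0 + 5 = 5)
C(A, E) = -200 (C(A, E) = 5*(-40) = -200)
C(-21, 3) + ((75 - 47) + 138) = -200 + ((75 - 47) + 138) = -200 + (28 + 138) = -200 + 166 = -34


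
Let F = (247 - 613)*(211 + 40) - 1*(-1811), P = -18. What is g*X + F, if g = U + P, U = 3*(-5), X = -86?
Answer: -87217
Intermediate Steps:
U = -15
g = -33 (g = -15 - 18 = -33)
F = -90055 (F = -366*251 + 1811 = -91866 + 1811 = -90055)
g*X + F = -33*(-86) - 90055 = 2838 - 90055 = -87217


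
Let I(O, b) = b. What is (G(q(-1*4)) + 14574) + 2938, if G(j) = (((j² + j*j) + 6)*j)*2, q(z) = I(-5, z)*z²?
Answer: -1031832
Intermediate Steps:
q(z) = z³ (q(z) = z*z² = z³)
G(j) = 2*j*(6 + 2*j²) (G(j) = (((j² + j²) + 6)*j)*2 = ((2*j² + 6)*j)*2 = ((6 + 2*j²)*j)*2 = (j*(6 + 2*j²))*2 = 2*j*(6 + 2*j²))
(G(q(-1*4)) + 14574) + 2938 = (4*(-1*4)³*(3 + ((-1*4)³)²) + 14574) + 2938 = (4*(-4)³*(3 + ((-4)³)²) + 14574) + 2938 = (4*(-64)*(3 + (-64)²) + 14574) + 2938 = (4*(-64)*(3 + 4096) + 14574) + 2938 = (4*(-64)*4099 + 14574) + 2938 = (-1049344 + 14574) + 2938 = -1034770 + 2938 = -1031832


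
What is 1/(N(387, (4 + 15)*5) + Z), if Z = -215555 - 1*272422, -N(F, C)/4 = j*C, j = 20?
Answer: -1/495577 ≈ -2.0178e-6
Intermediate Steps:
N(F, C) = -80*C
Z = -487977 (Z = -215555 - 272422 = -487977)
1/(N(387, (4 + 15)*5) + Z) = 1/(-80*(4 + 15)*5 - 487977) = 1/(-1520*5 - 487977) = 1/(-80*95 - 487977) = 1/(-7600 - 487977) = 1/(-495577) = -1/495577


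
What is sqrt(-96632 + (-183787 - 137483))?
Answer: I*sqrt(417902) ≈ 646.45*I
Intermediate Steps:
sqrt(-96632 + (-183787 - 137483)) = sqrt(-96632 - 321270) = sqrt(-417902) = I*sqrt(417902)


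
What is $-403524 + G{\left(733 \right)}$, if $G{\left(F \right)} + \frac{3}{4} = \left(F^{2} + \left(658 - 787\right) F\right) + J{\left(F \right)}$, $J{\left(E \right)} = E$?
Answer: $\frac{159761}{4} \approx 39940.0$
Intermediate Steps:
$G{\left(F \right)} = - \frac{3}{4} + F^{2} - 128 F$ ($G{\left(F \right)} = - \frac{3}{4} + \left(\left(F^{2} + \left(658 - 787\right) F\right) + F\right) = - \frac{3}{4} + \left(\left(F^{2} - 129 F\right) + F\right) = - \frac{3}{4} + \left(F^{2} - 128 F\right) = - \frac{3}{4} + F^{2} - 128 F$)
$-403524 + G{\left(733 \right)} = -403524 - \left(\frac{375299}{4} - 537289\right) = -403524 - - \frac{1773857}{4} = -403524 + \frac{1773857}{4} = \frac{159761}{4}$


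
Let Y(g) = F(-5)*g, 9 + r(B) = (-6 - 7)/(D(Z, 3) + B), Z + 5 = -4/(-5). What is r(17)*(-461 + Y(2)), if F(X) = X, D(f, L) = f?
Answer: 301911/64 ≈ 4717.4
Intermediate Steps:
Z = -21/5 (Z = -5 - 4/(-5) = -5 - 4*(-1/5) = -5 + 4/5 = -21/5 ≈ -4.2000)
r(B) = -9 - 13/(-21/5 + B) (r(B) = -9 + (-6 - 7)/(-21/5 + B) = -9 - 13/(-21/5 + B))
Y(g) = -5*g
r(17)*(-461 + Y(2)) = ((124 - 45*17)/(-21 + 5*17))*(-461 - 5*2) = ((124 - 765)/(-21 + 85))*(-461 - 10) = (-641/64)*(-471) = ((1/64)*(-641))*(-471) = -641/64*(-471) = 301911/64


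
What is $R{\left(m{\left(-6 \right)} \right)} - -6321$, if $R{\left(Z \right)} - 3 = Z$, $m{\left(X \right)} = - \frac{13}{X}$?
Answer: $\frac{37957}{6} \approx 6326.2$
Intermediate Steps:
$R{\left(Z \right)} = 3 + Z$
$R{\left(m{\left(-6 \right)} \right)} - -6321 = \left(3 - \frac{13}{-6}\right) - -6321 = \left(3 - - \frac{13}{6}\right) + 6321 = \left(3 + \frac{13}{6}\right) + 6321 = \frac{31}{6} + 6321 = \frac{37957}{6}$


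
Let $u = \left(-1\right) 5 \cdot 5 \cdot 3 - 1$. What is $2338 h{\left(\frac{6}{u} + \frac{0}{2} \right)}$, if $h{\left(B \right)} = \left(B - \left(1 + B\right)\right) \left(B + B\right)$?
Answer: $\frac{7014}{19} \approx 369.16$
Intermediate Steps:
$u = -76$ ($u = \left(-5\right) 5 \cdot 3 - 1 = \left(-25\right) 3 - 1 = -75 - 1 = -76$)
$h{\left(B \right)} = - 2 B$
$2338 h{\left(\frac{6}{u} + \frac{0}{2} \right)} = 2338 \left(- 2 \left(\frac{6}{-76} + \frac{0}{2}\right)\right) = 2338 \left(- 2 \left(6 \left(- \frac{1}{76}\right) + 0 \cdot \frac{1}{2}\right)\right) = 2338 \left(- 2 \left(- \frac{3}{38} + 0\right)\right) = 2338 \left(\left(-2\right) \left(- \frac{3}{38}\right)\right) = 2338 \cdot \frac{3}{19} = \frac{7014}{19}$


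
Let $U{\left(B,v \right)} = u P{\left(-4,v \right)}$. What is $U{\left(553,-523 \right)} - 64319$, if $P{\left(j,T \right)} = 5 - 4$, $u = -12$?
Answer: $-64331$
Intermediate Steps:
$P{\left(j,T \right)} = 1$ ($P{\left(j,T \right)} = 5 - 4 = 1$)
$U{\left(B,v \right)} = -12$ ($U{\left(B,v \right)} = \left(-12\right) 1 = -12$)
$U{\left(553,-523 \right)} - 64319 = -12 - 64319 = -64331$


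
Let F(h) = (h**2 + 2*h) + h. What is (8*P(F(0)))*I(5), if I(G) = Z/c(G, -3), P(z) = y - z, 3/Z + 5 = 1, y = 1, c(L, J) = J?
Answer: 2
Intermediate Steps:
Z = -3/4 (Z = 3/(-5 + 1) = 3/(-4) = 3*(-1/4) = -3/4 ≈ -0.75000)
F(h) = h**2 + 3*h
P(z) = 1 - z
I(G) = 1/4 (I(G) = -3/4/(-3) = -3/4*(-1/3) = 1/4)
(8*P(F(0)))*I(5) = (8*(1 - 0*(3 + 0)))*(1/4) = (8*(1 - 0*3))*(1/4) = (8*(1 - 1*0))*(1/4) = (8*(1 + 0))*(1/4) = (8*1)*(1/4) = 8*(1/4) = 2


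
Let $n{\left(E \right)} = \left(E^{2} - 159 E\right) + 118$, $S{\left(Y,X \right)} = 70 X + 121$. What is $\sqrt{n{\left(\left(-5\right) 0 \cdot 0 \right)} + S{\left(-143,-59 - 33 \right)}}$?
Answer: $3 i \sqrt{689} \approx 78.746 i$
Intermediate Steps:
$S{\left(Y,X \right)} = 121 + 70 X$
$n{\left(E \right)} = 118 + E^{2} - 159 E$
$\sqrt{n{\left(\left(-5\right) 0 \cdot 0 \right)} + S{\left(-143,-59 - 33 \right)}} = \sqrt{\left(118 + \left(\left(-5\right) 0 \cdot 0\right)^{2} - 159 \left(-5\right) 0 \cdot 0\right) + \left(121 + 70 \left(-59 - 33\right)\right)} = \sqrt{\left(118 + \left(0 \cdot 0\right)^{2} - 159 \cdot 0 \cdot 0\right) + \left(121 + 70 \left(-92\right)\right)} = \sqrt{\left(118 + 0^{2} - 0\right) + \left(121 - 6440\right)} = \sqrt{\left(118 + 0 + 0\right) - 6319} = \sqrt{118 - 6319} = \sqrt{-6201} = 3 i \sqrt{689}$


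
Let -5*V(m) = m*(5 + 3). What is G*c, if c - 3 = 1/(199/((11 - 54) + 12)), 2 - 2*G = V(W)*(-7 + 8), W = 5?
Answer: 2830/199 ≈ 14.221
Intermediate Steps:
V(m) = -8*m/5 (V(m) = -m*(5 + 3)/5 = -m*8/5 = -8*m/5)
G = 5 (G = 1 - (-8/5*5)*(-7 + 8)/2 = 1 - (-4) = 1 - ½*(-8) = 1 + 4 = 5)
c = 566/199 (c = 3 + 1/(199/((11 - 54) + 12)) = 3 + 1/(199/(-43 + 12)) = 3 + 1/(199/(-31)) = 3 + 1/(199*(-1/31)) = 3 + 1/(-199/31) = 3 - 31/199 = 566/199 ≈ 2.8442)
G*c = 5*(566/199) = 2830/199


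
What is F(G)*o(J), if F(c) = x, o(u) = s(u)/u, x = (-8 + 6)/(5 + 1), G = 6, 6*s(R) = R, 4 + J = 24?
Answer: -1/18 ≈ -0.055556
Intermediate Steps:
J = 20 (J = -4 + 24 = 20)
s(R) = R/6
x = -⅓ (x = -2/6 = -2*⅙ = -⅓ ≈ -0.33333)
o(u) = ⅙ (o(u) = (u/6)/u = ⅙)
F(c) = -⅓
F(G)*o(J) = -⅓*⅙ = -1/18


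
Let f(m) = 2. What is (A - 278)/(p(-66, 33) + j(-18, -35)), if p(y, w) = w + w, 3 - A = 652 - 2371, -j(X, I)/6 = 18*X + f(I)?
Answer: 722/999 ≈ 0.72272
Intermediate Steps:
j(X, I) = -12 - 108*X (j(X, I) = -6*(18*X + 2) = -6*(2 + 18*X) = -12 - 108*X)
A = 1722 (A = 3 - (652 - 2371) = 3 - 1*(-1719) = 3 + 1719 = 1722)
p(y, w) = 2*w
(A - 278)/(p(-66, 33) + j(-18, -35)) = (1722 - 278)/(2*33 + (-12 - 108*(-18))) = 1444/(66 + (-12 + 1944)) = 1444/(66 + 1932) = 1444/1998 = 1444*(1/1998) = 722/999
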